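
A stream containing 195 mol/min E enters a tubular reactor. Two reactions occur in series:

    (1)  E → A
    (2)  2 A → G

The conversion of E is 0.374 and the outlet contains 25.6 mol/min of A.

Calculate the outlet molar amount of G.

Conversion of E: E consumed = 1ξ₁ = 0.374 × 195 → ξ₁ = 72.93 mol/min.
A balance: n_A = 0 + 1ξ₁ − 2ξ₂ = 25.6 → ξ₂ = (1·72.93 − 25.6)/2 = 23.67 mol/min.
Outlet amounts (n = n₀ + Σ ν·ξ):
  E: 195 − 1(72.93) = 122.1
  A: 0 + 1(72.93) − 2(23.67) = 25.6
  G: 0 + 1(23.67) = 23.67

23.7 mol/min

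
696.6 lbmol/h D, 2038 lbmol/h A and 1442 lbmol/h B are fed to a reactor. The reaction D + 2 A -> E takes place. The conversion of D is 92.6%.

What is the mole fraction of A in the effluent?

0.259

D reacted = 0.926 × 696.6 = 645.1 lbmol/h; ν_D = −1, so ξ = 645.1/1 = 645.1 lbmol/h.
Outlet amounts (n = n₀ + ν ξ):
  D: 696.6 − 1(645.1) = 51.55
  A: 2038 − 2(645.1) = 747.9
  E: 0 + 1(645.1) = 645.1
  B: 1442 (inert)
Total out = 2886 lbmol/h; y_A = 747.9 / 2886 = 0.2591.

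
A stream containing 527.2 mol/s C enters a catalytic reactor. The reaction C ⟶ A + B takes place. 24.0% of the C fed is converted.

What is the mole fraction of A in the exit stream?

C reacted = 0.24 × 527.2 = 126.5 mol/s; ν_C = −1, so ξ = 126.5/1 = 126.5 mol/s.
Outlet amounts (n = n₀ + ν ξ):
  C: 527.2 − 1(126.5) = 400.7
  A: 0 + 1(126.5) = 126.5
  B: 0 + 1(126.5) = 126.5
Total out = 653.7 mol/s; y_A = 126.5 / 653.7 = 0.1935.

0.194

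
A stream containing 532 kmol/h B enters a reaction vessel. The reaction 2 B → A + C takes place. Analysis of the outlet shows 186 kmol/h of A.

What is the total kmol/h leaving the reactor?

For A: n = n₀ + 1ξ → 186 = 0 + 1ξ, giving ξ = 186 kmol/h.
Outlet amounts (n = n₀ + ν ξ):
  B: 532 − 2(186) = 160
  A: 0 + 1(186) = 186
  C: 0 + 1(186) = 186
Total out = 160 + 186 + 186 = 532 kmol/h.

532 kmol/h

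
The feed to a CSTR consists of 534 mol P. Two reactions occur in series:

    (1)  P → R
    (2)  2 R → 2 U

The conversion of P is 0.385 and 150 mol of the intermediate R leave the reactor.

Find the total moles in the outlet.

534 mol

Conversion of P: P consumed = 1ξ₁ = 0.385 × 534 → ξ₁ = 205.6 mol.
R balance: n_R = 0 + 1ξ₁ − 2ξ₂ = 150 → ξ₂ = (1·205.6 − 150)/2 = 27.8 mol.
Outlet amounts (n = n₀ + Σ ν·ξ):
  P: 534 − 1(205.6) = 328.4
  R: 0 + 1(205.6) − 2(27.8) = 150
  U: 0 + 2(27.8) = 55.59
Total out = 328.4 + 150 + 55.59 = 534 mol.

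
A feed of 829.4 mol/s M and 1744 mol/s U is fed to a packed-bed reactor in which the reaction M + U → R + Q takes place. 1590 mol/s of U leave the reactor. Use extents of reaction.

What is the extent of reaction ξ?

ξ = 154 mol/s

For U: n = n₀ − 1ξ → 1590 = 1744 − 1ξ, giving ξ = 154 mol/s.
Outlet amounts (n = n₀ + ν ξ):
  M: 829.4 − 1(154) = 675.4
  U: 1744 − 1(154) = 1590
  R: 0 + 1(154) = 154
  Q: 0 + 1(154) = 154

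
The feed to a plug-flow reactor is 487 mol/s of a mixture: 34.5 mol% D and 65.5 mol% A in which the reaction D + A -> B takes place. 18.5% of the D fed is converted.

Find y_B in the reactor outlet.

0.0682

D reacted = 0.185 × 168 = 31.08 mol/s; ν_D = −1, so ξ = 31.08/1 = 31.08 mol/s.
Outlet amounts (n = n₀ + ν ξ):
  D: 168 − 1(31.08) = 136.9
  A: 319 − 1(31.08) = 287.9
  B: 0 + 1(31.08) = 31.08
Total out = 455.9 mol/s; y_B = 31.08 / 455.9 = 0.06818.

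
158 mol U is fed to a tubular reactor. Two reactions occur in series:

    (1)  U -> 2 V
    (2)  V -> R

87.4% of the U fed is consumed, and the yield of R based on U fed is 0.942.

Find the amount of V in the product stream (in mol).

Conversion of U: U consumed = 1ξ₁ = 0.874 × 158 → ξ₁ = 138.1 mol.
Yield of R: 1ξ₂ / 158 = 0.942 → ξ₂ = 148.8 mol.
Outlet amounts (n = n₀ + Σ ν·ξ):
  U: 158 − 1(138.1) = 19.91
  V: 0 + 2(138.1) − 1(148.8) = 127.3
  R: 0 + 1(148.8) = 148.8

127 mol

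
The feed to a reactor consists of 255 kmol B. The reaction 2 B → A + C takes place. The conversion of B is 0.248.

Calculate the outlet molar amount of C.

31.6 kmol

B reacted = 0.248 × 255 = 63.24 kmol; ν_B = −2, so ξ = 63.24/2 = 31.62 kmol.
Outlet amounts (n = n₀ + ν ξ):
  B: 255 − 2(31.62) = 191.8
  A: 0 + 1(31.62) = 31.62
  C: 0 + 1(31.62) = 31.62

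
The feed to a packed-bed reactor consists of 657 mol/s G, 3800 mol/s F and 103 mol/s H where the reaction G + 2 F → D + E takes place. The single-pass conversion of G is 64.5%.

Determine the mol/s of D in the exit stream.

G reacted = 0.645 × 657 = 423.8 mol/s; ν_G = −1, so ξ = 423.8/1 = 423.8 mol/s.
Outlet amounts (n = n₀ + ν ξ):
  G: 657 − 1(423.8) = 233.2
  F: 3800 − 2(423.8) = 2952
  D: 0 + 1(423.8) = 423.8
  E: 0 + 1(423.8) = 423.8
  H: 103 (inert)

424 mol/s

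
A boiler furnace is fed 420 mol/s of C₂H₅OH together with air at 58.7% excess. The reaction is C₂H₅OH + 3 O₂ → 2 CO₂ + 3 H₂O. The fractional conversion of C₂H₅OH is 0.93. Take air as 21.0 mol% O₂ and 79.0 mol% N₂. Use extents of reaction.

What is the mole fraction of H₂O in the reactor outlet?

Stoichiometric O₂ = 3 × 420 = 1260 mol/s; O₂ fed = 1260 × 1.587 = 2000 mol/s.
N₂ fed = 2000 × 79/21 = 7522 mol/s.
Fuel reacted = 0.93 × 420 → ξ = 390.6 mol/s.
Outlet (n = n₀ + ν ξ):
  C₂H₅OH: 420 − 1(390.6) = 29.4
  O₂: 2000 − 3(390.6) = 827.8
  N₂: 7522 (inert)
  CO₂: 0 + 2(390.6) = 781.2
  H₂O: 0 + 3(390.6) = 1172
Total out = 10330 mol/s; y_H₂O = 1172 / 10330 = 0.1134.

0.113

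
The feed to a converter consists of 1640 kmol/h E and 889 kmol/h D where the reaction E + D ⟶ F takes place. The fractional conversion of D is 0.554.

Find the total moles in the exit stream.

2040 kmol/h

D reacted = 0.554 × 889 = 492.5 kmol/h; ν_D = −1, so ξ = 492.5/1 = 492.5 kmol/h.
Outlet amounts (n = n₀ + ν ξ):
  E: 1640 − 1(492.5) = 1147
  D: 889 − 1(492.5) = 396.5
  F: 0 + 1(492.5) = 492.5
Total out = 1147 + 396.5 + 492.5 = 2036 kmol/h.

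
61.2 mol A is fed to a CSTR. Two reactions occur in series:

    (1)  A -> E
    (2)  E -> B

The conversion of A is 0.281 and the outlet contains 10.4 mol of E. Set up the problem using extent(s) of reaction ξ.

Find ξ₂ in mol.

ξ₂ = 6.8 mol

Conversion of A: A consumed = 1ξ₁ = 0.281 × 61.2 → ξ₁ = 17.2 mol.
E balance: n_E = 0 + 1ξ₁ − 1ξ₂ = 10.4 → ξ₂ = (1·17.2 − 10.4)/1 = 6.797 mol.
Outlet amounts (n = n₀ + Σ ν·ξ):
  A: 61.2 − 1(17.2) = 44
  E: 0 + 1(17.2) − 1(6.797) = 10.4
  B: 0 + 1(6.797) = 6.797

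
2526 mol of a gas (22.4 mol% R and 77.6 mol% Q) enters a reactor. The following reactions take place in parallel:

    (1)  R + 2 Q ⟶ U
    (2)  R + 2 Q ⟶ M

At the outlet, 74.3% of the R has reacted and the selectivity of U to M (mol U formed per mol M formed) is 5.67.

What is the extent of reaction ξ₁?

ξ₁ = 357 mol

Conversion of R: R consumed = 0.743 × 565.8 = 420.4 mol = 1ξ₁ + 1ξ₂.
Selectivity: 1ξ₁ / (1ξ₂) = 5.67 → ξ₁ = 5.67 ξ₂.
Substitute: (1·5.67 + 1) ξ₂ = 420.4 → ξ₂ = 63.03 mol, ξ₁ = 357.4 mol.
Outlet amounts (n = n₀ + Σ ν·ξ):
  R: 565.8 − 1(357.4) − 1(63.03) = 145.4
  Q: 1960 − 2(357.4) − 2(63.03) = 1119
  U: 0 + 1(357.4) = 357.4
  M: 0 + 1(63.03) = 63.03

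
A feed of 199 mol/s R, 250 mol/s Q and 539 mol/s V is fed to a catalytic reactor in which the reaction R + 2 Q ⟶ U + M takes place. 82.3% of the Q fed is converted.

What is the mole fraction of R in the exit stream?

Q reacted = 0.823 × 250 = 205.8 mol/s; ν_Q = −2, so ξ = 205.8/2 = 102.9 mol/s.
Outlet amounts (n = n₀ + ν ξ):
  R: 199 − 1(102.9) = 96.12
  Q: 250 − 2(102.9) = 44.25
  U: 0 + 1(102.9) = 102.9
  M: 0 + 1(102.9) = 102.9
  V: 539 (inert)
Total out = 885.1 mol/s; y_R = 96.12 / 885.1 = 0.1086.

0.109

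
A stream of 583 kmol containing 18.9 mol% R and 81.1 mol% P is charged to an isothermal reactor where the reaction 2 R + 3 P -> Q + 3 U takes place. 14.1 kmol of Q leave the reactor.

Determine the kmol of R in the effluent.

For Q: n = n₀ + 1ξ → 14.1 = 0 + 1ξ, giving ξ = 14.1 kmol.
Outlet amounts (n = n₀ + ν ξ):
  R: 110.2 − 2(14.1) = 81.99
  P: 472.8 − 3(14.1) = 430.5
  Q: 0 + 1(14.1) = 14.1
  U: 0 + 3(14.1) = 42.3

82 kmol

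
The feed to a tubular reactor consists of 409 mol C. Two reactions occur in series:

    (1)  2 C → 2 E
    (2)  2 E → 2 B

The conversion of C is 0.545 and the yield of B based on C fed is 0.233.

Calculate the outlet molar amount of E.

Conversion of C: C consumed = 2ξ₁ = 0.545 × 409 → ξ₁ = 111.5 mol.
Yield of B: 2ξ₂ / 409 = 0.233 → ξ₂ = 47.65 mol.
Outlet amounts (n = n₀ + Σ ν·ξ):
  C: 409 − 2(111.5) = 186.1
  E: 0 + 2(111.5) − 2(47.65) = 127.6
  B: 0 + 2(47.65) = 95.3

128 mol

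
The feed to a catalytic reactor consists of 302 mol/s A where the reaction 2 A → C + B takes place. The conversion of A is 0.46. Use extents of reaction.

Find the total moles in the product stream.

302 mol/s

A reacted = 0.46 × 302 = 138.9 mol/s; ν_A = −2, so ξ = 138.9/2 = 69.46 mol/s.
Outlet amounts (n = n₀ + ν ξ):
  A: 302 − 2(69.46) = 163.1
  C: 0 + 1(69.46) = 69.46
  B: 0 + 1(69.46) = 69.46
Total out = 163.1 + 69.46 + 69.46 = 302 mol/s.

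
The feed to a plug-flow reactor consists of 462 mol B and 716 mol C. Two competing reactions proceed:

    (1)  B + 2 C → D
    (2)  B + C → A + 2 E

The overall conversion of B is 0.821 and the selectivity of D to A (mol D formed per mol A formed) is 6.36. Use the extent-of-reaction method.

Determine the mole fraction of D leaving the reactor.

Conversion of B: B consumed = 0.821 × 462 = 379.3 mol = 1ξ₁ + 1ξ₂.
Selectivity: 1ξ₁ / (1ξ₂) = 6.36 → ξ₁ = 6.36 ξ₂.
Substitute: (1·6.36 + 1) ξ₂ = 379.3 → ξ₂ = 51.54 mol, ξ₁ = 327.8 mol.
Outlet amounts (n = n₀ + Σ ν·ξ):
  B: 462 − 1(327.8) − 1(51.54) = 82.7
  C: 716 − 2(327.8) − 1(51.54) = 8.932
  D: 0 + 1(327.8) = 327.8
  A: 0 + 1(51.54) = 51.54
  E: 0 + 2(51.54) = 103.1
Total out = 574 mol; y_D = 327.8 / 574 = 0.571.

0.571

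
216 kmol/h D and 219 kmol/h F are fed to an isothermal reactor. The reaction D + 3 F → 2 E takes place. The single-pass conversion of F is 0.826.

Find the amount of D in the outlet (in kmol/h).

156 kmol/h

F reacted = 0.826 × 219 = 180.9 kmol/h; ν_F = −3, so ξ = 180.9/3 = 60.3 kmol/h.
Outlet amounts (n = n₀ + ν ξ):
  D: 216 − 1(60.3) = 155.7
  F: 219 − 3(60.3) = 38.11
  E: 0 + 2(60.3) = 120.6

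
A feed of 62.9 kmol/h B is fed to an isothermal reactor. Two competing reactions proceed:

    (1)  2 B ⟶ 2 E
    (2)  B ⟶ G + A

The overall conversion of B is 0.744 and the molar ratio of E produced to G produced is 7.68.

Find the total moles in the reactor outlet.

68.3 kmol/h

Conversion of B: B consumed = 0.744 × 62.9 = 46.8 kmol/h = 2ξ₁ + 1ξ₂.
Selectivity: 2ξ₁ / (1ξ₂) = 7.68 → ξ₁ = 3.84 ξ₂.
Substitute: (2·3.84 + 1) ξ₂ = 46.8 → ξ₂ = 5.391 kmol/h, ξ₁ = 20.7 kmol/h.
Outlet amounts (n = n₀ + Σ ν·ξ):
  B: 62.9 − 2(20.7) − 1(5.391) = 16.1
  E: 0 + 2(20.7) = 41.41
  G: 0 + 1(5.391) = 5.391
  A: 0 + 1(5.391) = 5.391
Total out = 16.1 + 41.41 + 5.391 + 5.391 = 68.29 kmol/h.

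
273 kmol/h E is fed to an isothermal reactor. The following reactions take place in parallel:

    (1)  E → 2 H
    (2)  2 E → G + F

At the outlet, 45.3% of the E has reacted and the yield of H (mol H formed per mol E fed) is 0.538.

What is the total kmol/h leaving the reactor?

Yield of H: 2ξ₁ / 273 = 0.538 → ξ₁ = 73.44 kmol/h.
Conversion of E: 1ξ₁ + 2ξ₂ = 0.453 × 273 = 123.7 → ξ₂ = 25.12 kmol/h.
Outlet amounts (n = n₀ + Σ ν·ξ):
  E: 273 − 1(73.44) − 2(25.12) = 149.3
  H: 0 + 2(73.44) = 146.9
  G: 0 + 1(25.12) = 25.12
  F: 0 + 1(25.12) = 25.12
Total out = 149.3 + 146.9 + 25.12 + 25.12 = 346.4 kmol/h.

346 kmol/h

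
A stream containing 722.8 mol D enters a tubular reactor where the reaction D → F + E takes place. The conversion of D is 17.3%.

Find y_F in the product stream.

0.147

D reacted = 0.173 × 722.8 = 125 mol; ν_D = −1, so ξ = 125/1 = 125 mol.
Outlet amounts (n = n₀ + ν ξ):
  D: 722.8 − 1(125) = 597.8
  F: 0 + 1(125) = 125
  E: 0 + 1(125) = 125
Total out = 847.8 mol; y_F = 125 / 847.8 = 0.1475.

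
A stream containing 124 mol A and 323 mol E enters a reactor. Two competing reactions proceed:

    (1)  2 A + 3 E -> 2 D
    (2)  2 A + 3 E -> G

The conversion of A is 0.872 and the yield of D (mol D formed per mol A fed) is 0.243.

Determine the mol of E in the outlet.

Yield of D: 2ξ₁ / 124 = 0.243 → ξ₁ = 15.07 mol.
Conversion of A: 2ξ₁ + 2ξ₂ = 0.872 × 124 = 108.1 → ξ₂ = 39 mol.
Outlet amounts (n = n₀ + Σ ν·ξ):
  A: 124 − 2(15.07) − 2(39) = 15.87
  E: 323 − 3(15.07) − 3(39) = 160.8
  D: 0 + 2(15.07) = 30.13
  G: 0 + 1(39) = 39

161 mol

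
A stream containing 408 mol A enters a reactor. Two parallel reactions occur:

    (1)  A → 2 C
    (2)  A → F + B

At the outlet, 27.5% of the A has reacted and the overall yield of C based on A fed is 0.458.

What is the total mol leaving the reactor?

Yield of C: 2ξ₁ / 408 = 0.458 → ξ₁ = 93.43 mol.
Conversion of A: 1ξ₁ + 1ξ₂ = 0.275 × 408 = 112.2 → ξ₂ = 18.77 mol.
Outlet amounts (n = n₀ + Σ ν·ξ):
  A: 408 − 1(93.43) − 1(18.77) = 295.8
  C: 0 + 2(93.43) = 186.9
  F: 0 + 1(18.77) = 18.77
  B: 0 + 1(18.77) = 18.77
Total out = 295.8 + 186.9 + 18.77 + 18.77 = 520.2 mol.

520 mol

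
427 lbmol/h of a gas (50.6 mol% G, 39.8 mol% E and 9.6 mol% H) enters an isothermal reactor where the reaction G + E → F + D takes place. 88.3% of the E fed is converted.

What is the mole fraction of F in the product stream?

E reacted = 0.883 × 169.9 = 150.1 lbmol/h; ν_E = −1, so ξ = 150.1/1 = 150.1 lbmol/h.
Outlet amounts (n = n₀ + ν ξ):
  G: 216.1 − 1(150.1) = 66
  E: 169.9 − 1(150.1) = 19.88
  F: 0 + 1(150.1) = 150.1
  D: 0 + 1(150.1) = 150.1
  H: 40.99 (inert)
Total out = 427 lbmol/h; y_F = 150.1 / 427 = 0.3514.

0.351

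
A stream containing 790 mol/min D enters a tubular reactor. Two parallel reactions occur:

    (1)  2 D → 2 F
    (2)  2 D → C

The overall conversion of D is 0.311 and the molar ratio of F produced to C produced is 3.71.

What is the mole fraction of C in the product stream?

Conversion of D: D consumed = 0.311 × 790 = 245.7 mol/min = 2ξ₁ + 2ξ₂.
Selectivity: 2ξ₁ / (1ξ₂) = 3.71 → ξ₁ = 1.855 ξ₂.
Substitute: (2·1.855 + 2) ξ₂ = 245.7 → ξ₂ = 43.03 mol/min, ξ₁ = 79.82 mol/min.
Outlet amounts (n = n₀ + Σ ν·ξ):
  D: 790 − 2(79.82) − 2(43.03) = 544.3
  F: 0 + 2(79.82) = 159.6
  C: 0 + 1(43.03) = 43.03
Total out = 747 mol/min; y_C = 43.03 / 747 = 0.0576.

0.0576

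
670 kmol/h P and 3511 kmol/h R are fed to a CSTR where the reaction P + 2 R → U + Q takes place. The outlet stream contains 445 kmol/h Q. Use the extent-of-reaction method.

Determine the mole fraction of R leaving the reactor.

For Q: n = n₀ + 1ξ → 445 = 0 + 1ξ, giving ξ = 445 kmol/h.
Outlet amounts (n = n₀ + ν ξ):
  P: 670 − 1(445) = 225
  R: 3511 − 2(445) = 2621
  U: 0 + 1(445) = 445
  Q: 0 + 1(445) = 445
Total out = 3736 kmol/h; y_R = 2621 / 3736 = 0.7016.

0.702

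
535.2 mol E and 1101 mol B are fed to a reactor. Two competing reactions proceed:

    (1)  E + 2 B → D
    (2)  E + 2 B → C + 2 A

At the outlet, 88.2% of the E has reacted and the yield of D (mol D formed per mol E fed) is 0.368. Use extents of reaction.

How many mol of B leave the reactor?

157 mol

Yield of D: 1ξ₁ / 535.2 = 0.368 → ξ₁ = 197 mol.
Conversion of E: 1ξ₁ + 1ξ₂ = 0.882 × 535.2 = 472 → ξ₂ = 275.1 mol.
Outlet amounts (n = n₀ + Σ ν·ξ):
  E: 535.2 − 1(197) − 1(275.1) = 63.15
  B: 1101 − 2(197) − 2(275.1) = 156.9
  D: 0 + 1(197) = 197
  C: 0 + 1(275.1) = 275.1
  A: 0 + 2(275.1) = 550.2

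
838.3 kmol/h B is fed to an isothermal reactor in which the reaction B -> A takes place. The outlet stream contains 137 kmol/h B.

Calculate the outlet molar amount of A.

For B: n = n₀ − 1ξ → 137 = 838.3 − 1ξ, giving ξ = 701.3 kmol/h.
Outlet amounts (n = n₀ + ν ξ):
  B: 838.3 − 1(701.3) = 137
  A: 0 + 1(701.3) = 701.3

701 kmol/h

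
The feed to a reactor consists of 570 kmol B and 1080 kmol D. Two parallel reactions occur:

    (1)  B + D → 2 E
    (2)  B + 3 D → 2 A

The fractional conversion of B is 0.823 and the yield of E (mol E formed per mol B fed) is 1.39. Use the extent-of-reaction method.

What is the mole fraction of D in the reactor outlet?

0.309

Yield of E: 2ξ₁ / 570 = 1.39 → ξ₁ = 396.1 kmol.
Conversion of B: 1ξ₁ + 1ξ₂ = 0.823 × 570 = 469.1 → ξ₂ = 72.96 kmol.
Outlet amounts (n = n₀ + Σ ν·ξ):
  B: 570 − 1(396.1) − 1(72.96) = 100.9
  D: 1080 − 1(396.1) − 3(72.96) = 465
  E: 0 + 2(396.1) = 792.3
  A: 0 + 2(72.96) = 145.9
Total out = 1504 kmol; y_D = 465 / 1504 = 0.3091.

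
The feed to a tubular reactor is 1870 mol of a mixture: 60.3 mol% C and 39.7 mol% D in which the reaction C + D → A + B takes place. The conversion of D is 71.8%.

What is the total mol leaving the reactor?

1870 mol

D reacted = 0.718 × 742.4 = 533 mol; ν_D = −1, so ξ = 533/1 = 533 mol.
Outlet amounts (n = n₀ + ν ξ):
  C: 1128 − 1(533) = 594.6
  D: 742.4 − 1(533) = 209.4
  A: 0 + 1(533) = 533
  B: 0 + 1(533) = 533
Total out = 594.6 + 209.4 + 533 + 533 = 1870 mol.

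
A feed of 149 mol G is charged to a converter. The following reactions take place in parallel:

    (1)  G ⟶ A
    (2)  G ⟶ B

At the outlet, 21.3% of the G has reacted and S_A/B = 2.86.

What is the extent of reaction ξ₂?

Conversion of G: G consumed = 0.213 × 149 = 31.74 mol = 1ξ₁ + 1ξ₂.
Selectivity: 1ξ₁ / (1ξ₂) = 2.86 → ξ₁ = 2.86 ξ₂.
Substitute: (1·2.86 + 1) ξ₂ = 31.74 → ξ₂ = 8.222 mol, ξ₁ = 23.51 mol.
Outlet amounts (n = n₀ + Σ ν·ξ):
  G: 149 − 1(23.51) − 1(8.222) = 117.3
  A: 0 + 1(23.51) = 23.51
  B: 0 + 1(8.222) = 8.222

ξ₂ = 8.22 mol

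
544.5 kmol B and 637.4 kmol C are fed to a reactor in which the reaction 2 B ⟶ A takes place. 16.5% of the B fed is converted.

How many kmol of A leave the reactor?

B reacted = 0.165 × 544.5 = 89.84 kmol; ν_B = −2, so ξ = 89.84/2 = 44.92 kmol.
Outlet amounts (n = n₀ + ν ξ):
  B: 544.5 − 2(44.92) = 454.7
  A: 0 + 1(44.92) = 44.92
  C: 637.4 (inert)

44.9 kmol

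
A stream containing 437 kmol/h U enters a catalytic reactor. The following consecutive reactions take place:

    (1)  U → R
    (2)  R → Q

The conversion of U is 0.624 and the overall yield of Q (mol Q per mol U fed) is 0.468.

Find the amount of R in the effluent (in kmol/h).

Conversion of U: U consumed = 1ξ₁ = 0.624 × 437 → ξ₁ = 272.7 kmol/h.
Yield of Q: 1ξ₂ / 437 = 0.468 → ξ₂ = 204.5 kmol/h.
Outlet amounts (n = n₀ + Σ ν·ξ):
  U: 437 − 1(272.7) = 164.3
  R: 0 + 1(272.7) − 1(204.5) = 68.17
  Q: 0 + 1(204.5) = 204.5

68.2 kmol/h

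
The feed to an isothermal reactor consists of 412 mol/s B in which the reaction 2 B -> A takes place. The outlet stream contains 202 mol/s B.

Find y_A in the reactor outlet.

For B: n = n₀ − 2ξ → 202 = 412 − 2ξ, giving ξ = 105 mol/s.
Outlet amounts (n = n₀ + ν ξ):
  B: 412 − 2(105) = 202
  A: 0 + 1(105) = 105
Total out = 307 mol/s; y_A = 105 / 307 = 0.342.

0.342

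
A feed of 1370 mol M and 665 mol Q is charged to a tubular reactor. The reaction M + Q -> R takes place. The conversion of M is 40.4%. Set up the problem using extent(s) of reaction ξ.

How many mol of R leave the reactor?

M reacted = 0.404 × 1370 = 553.5 mol; ν_M = −1, so ξ = 553.5/1 = 553.5 mol.
Outlet amounts (n = n₀ + ν ξ):
  M: 1370 − 1(553.5) = 816.5
  Q: 665 − 1(553.5) = 111.5
  R: 0 + 1(553.5) = 553.5

553 mol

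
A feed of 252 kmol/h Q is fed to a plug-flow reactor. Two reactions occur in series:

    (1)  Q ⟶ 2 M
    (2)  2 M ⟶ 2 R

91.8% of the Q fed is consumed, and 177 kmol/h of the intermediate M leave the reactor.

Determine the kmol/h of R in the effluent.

286 kmol/h

Conversion of Q: Q consumed = 1ξ₁ = 0.918 × 252 → ξ₁ = 231.3 kmol/h.
M balance: n_M = 0 + 2ξ₁ − 2ξ₂ = 177 → ξ₂ = (2·231.3 − 177)/2 = 142.8 kmol/h.
Outlet amounts (n = n₀ + Σ ν·ξ):
  Q: 252 − 1(231.3) = 20.66
  M: 0 + 2(231.3) − 2(142.8) = 177
  R: 0 + 2(142.8) = 285.7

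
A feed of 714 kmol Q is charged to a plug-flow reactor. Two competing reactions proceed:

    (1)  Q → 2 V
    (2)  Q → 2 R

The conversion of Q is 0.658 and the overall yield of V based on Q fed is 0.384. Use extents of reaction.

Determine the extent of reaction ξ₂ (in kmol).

ξ₂ = 333 kmol

Yield of V: 2ξ₁ / 714 = 0.384 → ξ₁ = 137.1 kmol.
Conversion of Q: 1ξ₁ + 1ξ₂ = 0.658 × 714 = 469.8 → ξ₂ = 332.7 kmol.
Outlet amounts (n = n₀ + Σ ν·ξ):
  Q: 714 − 1(137.1) − 1(332.7) = 244.2
  V: 0 + 2(137.1) = 274.2
  R: 0 + 2(332.7) = 665.4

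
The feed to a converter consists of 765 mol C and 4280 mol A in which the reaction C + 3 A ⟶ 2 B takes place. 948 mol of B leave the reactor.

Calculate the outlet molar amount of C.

291 mol

For B: n = n₀ + 2ξ → 948 = 0 + 2ξ, giving ξ = 474 mol.
Outlet amounts (n = n₀ + ν ξ):
  C: 765 − 1(474) = 291
  A: 4280 − 3(474) = 2858
  B: 0 + 2(474) = 948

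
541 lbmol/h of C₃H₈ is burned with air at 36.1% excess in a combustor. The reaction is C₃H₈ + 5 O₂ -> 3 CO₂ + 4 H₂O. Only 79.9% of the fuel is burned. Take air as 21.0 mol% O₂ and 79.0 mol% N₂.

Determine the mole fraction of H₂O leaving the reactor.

0.0934

Stoichiometric O₂ = 5 × 541 = 2705 lbmol/h; O₂ fed = 2705 × 1.361 = 3682 lbmol/h.
N₂ fed = 3682 × 79/21 = 13850 lbmol/h.
Fuel reacted = 0.799 × 541 → ξ = 432.3 lbmol/h.
Outlet (n = n₀ + ν ξ):
  C₃H₈: 541 − 1(432.3) = 108.7
  O₂: 3682 − 5(432.3) = 1520
  N₂: 13850 (inert)
  CO₂: 0 + 3(432.3) = 1297
  H₂O: 0 + 4(432.3) = 1729
Total out = 18500 lbmol/h; y_H₂O = 1729 / 18500 = 0.09344.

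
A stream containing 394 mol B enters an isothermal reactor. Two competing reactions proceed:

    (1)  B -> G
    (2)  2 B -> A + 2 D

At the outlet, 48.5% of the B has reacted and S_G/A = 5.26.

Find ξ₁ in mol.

Conversion of B: B consumed = 0.485 × 394 = 191.1 mol = 1ξ₁ + 2ξ₂.
Selectivity: 1ξ₁ / (1ξ₂) = 5.26 → ξ₁ = 5.26 ξ₂.
Substitute: (1·5.26 + 2) ξ₂ = 191.1 → ξ₂ = 26.32 mol, ξ₁ = 138.4 mol.
Outlet amounts (n = n₀ + Σ ν·ξ):
  B: 394 − 1(138.4) − 2(26.32) = 202.9
  G: 0 + 1(138.4) = 138.4
  A: 0 + 1(26.32) = 26.32
  D: 0 + 2(26.32) = 52.64

ξ₁ = 138 mol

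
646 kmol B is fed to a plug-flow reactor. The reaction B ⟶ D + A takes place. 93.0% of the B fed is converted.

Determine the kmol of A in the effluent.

B reacted = 0.93 × 646 = 600.8 kmol; ν_B = −1, so ξ = 600.8/1 = 600.8 kmol.
Outlet amounts (n = n₀ + ν ξ):
  B: 646 − 1(600.8) = 45.22
  D: 0 + 1(600.8) = 600.8
  A: 0 + 1(600.8) = 600.8

601 kmol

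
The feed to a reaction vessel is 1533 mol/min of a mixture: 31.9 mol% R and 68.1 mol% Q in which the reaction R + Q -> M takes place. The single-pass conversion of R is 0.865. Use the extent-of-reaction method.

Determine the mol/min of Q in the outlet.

621 mol/min

R reacted = 0.865 × 489 = 423 mol/min; ν_R = −1, so ξ = 423/1 = 423 mol/min.
Outlet amounts (n = n₀ + ν ξ):
  R: 489 − 1(423) = 66.02
  Q: 1044 − 1(423) = 621
  M: 0 + 1(423) = 423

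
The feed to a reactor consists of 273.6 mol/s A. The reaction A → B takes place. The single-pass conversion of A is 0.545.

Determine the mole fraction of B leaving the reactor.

A reacted = 0.545 × 273.6 = 149.1 mol/s; ν_A = −1, so ξ = 149.1/1 = 149.1 mol/s.
Outlet amounts (n = n₀ + ν ξ):
  A: 273.6 − 1(149.1) = 124.5
  B: 0 + 1(149.1) = 149.1
Total out = 273.6 mol/s; y_B = 149.1 / 273.6 = 0.545.

0.545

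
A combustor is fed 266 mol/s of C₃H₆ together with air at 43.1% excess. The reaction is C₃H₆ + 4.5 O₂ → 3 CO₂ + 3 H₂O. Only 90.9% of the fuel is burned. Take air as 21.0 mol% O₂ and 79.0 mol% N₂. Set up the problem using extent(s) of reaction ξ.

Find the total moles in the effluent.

8540 mol/s

Stoichiometric O₂ = 4.5 × 266 = 1197 mol/s; O₂ fed = 1197 × 1.431 = 1713 mol/s.
N₂ fed = 1713 × 79/21 = 6444 mol/s.
Fuel reacted = 0.909 × 266 → ξ = 241.8 mol/s.
Outlet (n = n₀ + ν ξ):
  C₃H₆: 266 − 1(241.8) = 24.21
  O₂: 1713 − 4.5(241.8) = 624.8
  N₂: 6444 (inert)
  CO₂: 0 + 3(241.8) = 725.4
  H₂O: 0 + 3(241.8) = 725.4
Total out = 24.21 + 624.8 + 6444 + 725.4 + 725.4 = 8544 mol/s.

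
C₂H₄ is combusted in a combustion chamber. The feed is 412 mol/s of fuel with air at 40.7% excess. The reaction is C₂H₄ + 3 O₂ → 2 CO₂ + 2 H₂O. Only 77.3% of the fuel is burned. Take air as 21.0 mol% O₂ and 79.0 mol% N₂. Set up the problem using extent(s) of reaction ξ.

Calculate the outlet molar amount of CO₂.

637 mol/s

Stoichiometric O₂ = 3 × 412 = 1236 mol/s; O₂ fed = 1236 × 1.407 = 1739 mol/s.
N₂ fed = 1739 × 79/21 = 6542 mol/s.
Fuel reacted = 0.773 × 412 → ξ = 318.5 mol/s.
Outlet (n = n₀ + ν ξ):
  C₂H₄: 412 − 1(318.5) = 93.52
  O₂: 1739 − 3(318.5) = 783.6
  N₂: 6542 (inert)
  CO₂: 0 + 2(318.5) = 637
  H₂O: 0 + 2(318.5) = 637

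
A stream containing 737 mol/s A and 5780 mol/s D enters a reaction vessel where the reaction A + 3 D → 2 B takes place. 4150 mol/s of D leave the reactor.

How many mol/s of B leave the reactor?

For D: n = n₀ − 3ξ → 4150 = 5780 − 3ξ, giving ξ = 543.3 mol/s.
Outlet amounts (n = n₀ + ν ξ):
  A: 737 − 1(543.3) = 193.7
  D: 5780 − 3(543.3) = 4150
  B: 0 + 2(543.3) = 1087

1090 mol/s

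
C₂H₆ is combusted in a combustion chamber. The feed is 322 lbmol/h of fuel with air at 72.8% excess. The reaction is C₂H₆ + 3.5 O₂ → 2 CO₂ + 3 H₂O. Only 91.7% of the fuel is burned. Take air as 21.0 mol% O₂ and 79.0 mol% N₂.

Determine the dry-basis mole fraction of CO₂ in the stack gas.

Stoichiometric O₂ = 3.5 × 322 = 1127 lbmol/h; O₂ fed = 1127 × 1.728 = 1947 lbmol/h.
N₂ fed = 1947 × 79/21 = 7326 lbmol/h.
Fuel reacted = 0.917 × 322 → ξ = 295.3 lbmol/h.
Outlet (n = n₀ + ν ξ):
  C₂H₆: 322 − 1(295.3) = 26.73
  O₂: 1947 − 3.5(295.3) = 914
  N₂: 7326 (inert)
  CO₂: 0 + 2(295.3) = 590.5
  H₂O: 0 + 3(295.3) = 885.8
Dry total = 8857 lbmol/h; y_CO₂ (dry) = 590.5 / 8857 = 0.06667.

0.0667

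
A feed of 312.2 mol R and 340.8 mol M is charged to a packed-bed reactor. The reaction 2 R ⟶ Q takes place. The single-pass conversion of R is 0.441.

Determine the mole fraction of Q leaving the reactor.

R reacted = 0.441 × 312.2 = 137.7 mol; ν_R = −2, so ξ = 137.7/2 = 68.84 mol.
Outlet amounts (n = n₀ + ν ξ):
  R: 312.2 − 2(68.84) = 174.5
  Q: 0 + 1(68.84) = 68.84
  M: 340.8 (inert)
Total out = 584.2 mol; y_Q = 68.84 / 584.2 = 0.1178.

0.118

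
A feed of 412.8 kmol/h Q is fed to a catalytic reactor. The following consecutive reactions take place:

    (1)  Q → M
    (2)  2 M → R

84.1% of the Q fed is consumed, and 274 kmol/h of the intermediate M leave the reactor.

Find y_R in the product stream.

0.0972

Conversion of Q: Q consumed = 1ξ₁ = 0.841 × 412.8 → ξ₁ = 347.2 kmol/h.
M balance: n_M = 0 + 1ξ₁ − 2ξ₂ = 274 → ξ₂ = (1·347.2 − 274)/2 = 36.58 kmol/h.
Outlet amounts (n = n₀ + Σ ν·ξ):
  Q: 412.8 − 1(347.2) = 65.64
  M: 0 + 1(347.2) − 2(36.58) = 274
  R: 0 + 1(36.58) = 36.58
Total out = 376.2 kmol/h; y_R = 36.58 / 376.2 = 0.09724.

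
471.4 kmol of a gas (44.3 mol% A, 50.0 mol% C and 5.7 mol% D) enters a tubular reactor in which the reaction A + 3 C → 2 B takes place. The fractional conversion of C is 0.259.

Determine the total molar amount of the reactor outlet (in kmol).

431 kmol

C reacted = 0.259 × 235.7 = 61.05 kmol; ν_C = −3, so ξ = 61.05/3 = 20.35 kmol.
Outlet amounts (n = n₀ + ν ξ):
  A: 208.8 − 1(20.35) = 188.5
  C: 235.7 − 3(20.35) = 174.7
  B: 0 + 2(20.35) = 40.7
  D: 26.87 (inert)
Total out = 188.5 + 174.7 + 40.7 + 26.87 = 430.7 kmol.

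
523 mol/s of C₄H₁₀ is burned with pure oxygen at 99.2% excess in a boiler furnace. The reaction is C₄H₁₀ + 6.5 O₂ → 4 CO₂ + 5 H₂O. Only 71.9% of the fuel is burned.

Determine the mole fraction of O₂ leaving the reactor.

Stoichiometric O₂ = 6.5 × 523 = 3400 mol/s; O₂ fed = 3400 × 1.992 = 6772 mol/s.
Fuel reacted = 0.719 × 523 → ξ = 376 mol/s.
Outlet (n = n₀ + ν ξ):
  C₄H₁₀: 523 − 1(376) = 147
  O₂: 6772 − 6.5(376) = 4328
  CO₂: 0 + 4(376) = 1504
  H₂O: 0 + 5(376) = 1880
Total out = 7859 mol/s; y_O₂ = 4328 / 7859 = 0.5507.

0.551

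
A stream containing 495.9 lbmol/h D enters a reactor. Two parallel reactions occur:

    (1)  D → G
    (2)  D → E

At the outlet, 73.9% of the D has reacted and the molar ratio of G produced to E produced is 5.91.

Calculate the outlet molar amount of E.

53 lbmol/h

Conversion of D: D consumed = 0.739 × 495.9 = 366.5 lbmol/h = 1ξ₁ + 1ξ₂.
Selectivity: 1ξ₁ / (1ξ₂) = 5.91 → ξ₁ = 5.91 ξ₂.
Substitute: (1·5.91 + 1) ξ₂ = 366.5 → ξ₂ = 53.03 lbmol/h, ξ₁ = 313.4 lbmol/h.
Outlet amounts (n = n₀ + Σ ν·ξ):
  D: 495.9 − 1(313.4) − 1(53.03) = 129.4
  G: 0 + 1(313.4) = 313.4
  E: 0 + 1(53.03) = 53.03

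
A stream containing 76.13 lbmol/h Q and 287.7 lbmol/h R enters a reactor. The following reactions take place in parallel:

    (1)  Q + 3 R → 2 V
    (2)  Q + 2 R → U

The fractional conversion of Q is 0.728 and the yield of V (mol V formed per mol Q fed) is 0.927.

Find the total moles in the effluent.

Yield of V: 2ξ₁ / 76.13 = 0.927 → ξ₁ = 35.29 lbmol/h.
Conversion of Q: 1ξ₁ + 1ξ₂ = 0.728 × 76.13 = 55.42 → ξ₂ = 20.14 lbmol/h.
Outlet amounts (n = n₀ + Σ ν·ξ):
  Q: 76.13 − 1(35.29) − 1(20.14) = 20.71
  R: 287.7 − 3(35.29) − 2(20.14) = 141.6
  V: 0 + 2(35.29) = 70.57
  U: 0 + 1(20.14) = 20.14
Total out = 20.71 + 141.6 + 70.57 + 20.14 = 253 lbmol/h.

253 lbmol/h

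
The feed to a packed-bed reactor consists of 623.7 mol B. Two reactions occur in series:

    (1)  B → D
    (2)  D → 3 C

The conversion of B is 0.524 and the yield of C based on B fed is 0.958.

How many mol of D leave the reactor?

128 mol

Conversion of B: B consumed = 1ξ₁ = 0.524 × 623.7 → ξ₁ = 326.8 mol.
Yield of C: 3ξ₂ / 623.7 = 0.958 → ξ₂ = 199.2 mol.
Outlet amounts (n = n₀ + Σ ν·ξ):
  B: 623.7 − 1(326.8) = 296.9
  D: 0 + 1(326.8) − 1(199.2) = 127.7
  C: 0 + 3(199.2) = 597.5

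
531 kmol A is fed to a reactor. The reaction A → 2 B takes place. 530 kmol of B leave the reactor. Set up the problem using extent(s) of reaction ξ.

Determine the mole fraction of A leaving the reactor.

0.334

For B: n = n₀ + 2ξ → 530 = 0 + 2ξ, giving ξ = 265 kmol.
Outlet amounts (n = n₀ + ν ξ):
  A: 531 − 1(265) = 266
  B: 0 + 2(265) = 530
Total out = 796 kmol; y_A = 266 / 796 = 0.3342.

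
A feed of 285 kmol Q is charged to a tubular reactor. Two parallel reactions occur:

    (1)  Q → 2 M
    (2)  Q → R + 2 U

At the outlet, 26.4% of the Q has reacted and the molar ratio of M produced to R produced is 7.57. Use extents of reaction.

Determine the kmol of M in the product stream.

119 kmol

Conversion of Q: Q consumed = 0.264 × 285 = 75.24 kmol = 1ξ₁ + 1ξ₂.
Selectivity: 2ξ₁ / (1ξ₂) = 7.57 → ξ₁ = 3.785 ξ₂.
Substitute: (1·3.785 + 1) ξ₂ = 75.24 → ξ₂ = 15.72 kmol, ξ₁ = 59.52 kmol.
Outlet amounts (n = n₀ + Σ ν·ξ):
  Q: 285 − 1(59.52) − 1(15.72) = 209.8
  M: 0 + 2(59.52) = 119
  R: 0 + 1(15.72) = 15.72
  U: 0 + 2(15.72) = 31.45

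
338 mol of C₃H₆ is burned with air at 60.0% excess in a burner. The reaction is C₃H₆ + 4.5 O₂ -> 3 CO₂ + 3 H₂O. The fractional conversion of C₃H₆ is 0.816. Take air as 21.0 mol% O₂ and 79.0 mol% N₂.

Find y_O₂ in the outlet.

Stoichiometric O₂ = 4.5 × 338 = 1521 mol; O₂ fed = 1521 × 1.600 = 2434 mol.
N₂ fed = 2434 × 79/21 = 9155 mol.
Fuel reacted = 0.816 × 338 → ξ = 275.8 mol.
Outlet (n = n₀ + ν ξ):
  C₃H₆: 338 − 1(275.8) = 62.19
  O₂: 2434 − 4.5(275.8) = 1192
  N₂: 9155 (inert)
  CO₂: 0 + 3(275.8) = 827.4
  H₂O: 0 + 3(275.8) = 827.4
Total out = 12060 mol; y_O₂ = 1192 / 12060 = 0.09884.

0.0988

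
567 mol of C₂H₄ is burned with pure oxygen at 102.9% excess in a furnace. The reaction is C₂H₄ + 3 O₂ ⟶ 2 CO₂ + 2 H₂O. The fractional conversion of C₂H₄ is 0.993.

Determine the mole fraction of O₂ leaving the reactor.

Stoichiometric O₂ = 3 × 567 = 1701 mol; O₂ fed = 1701 × 2.029 = 3451 mol.
Fuel reacted = 0.993 × 567 → ξ = 563 mol.
Outlet (n = n₀ + ν ξ):
  C₂H₄: 567 − 1(563) = 3.969
  O₂: 3451 − 3(563) = 1762
  CO₂: 0 + 2(563) = 1126
  H₂O: 0 + 2(563) = 1126
Total out = 4018 mol; y_O₂ = 1762 / 4018 = 0.4385.

0.439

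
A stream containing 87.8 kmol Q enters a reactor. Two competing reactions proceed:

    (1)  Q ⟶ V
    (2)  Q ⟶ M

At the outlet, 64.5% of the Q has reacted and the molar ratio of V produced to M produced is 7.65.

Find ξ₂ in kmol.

ξ₂ = 6.55 kmol

Conversion of Q: Q consumed = 0.645 × 87.8 = 56.63 kmol = 1ξ₁ + 1ξ₂.
Selectivity: 1ξ₁ / (1ξ₂) = 7.65 → ξ₁ = 7.65 ξ₂.
Substitute: (1·7.65 + 1) ξ₂ = 56.63 → ξ₂ = 6.547 kmol, ξ₁ = 50.08 kmol.
Outlet amounts (n = n₀ + Σ ν·ξ):
  Q: 87.8 − 1(50.08) − 1(6.547) = 31.17
  V: 0 + 1(50.08) = 50.08
  M: 0 + 1(6.547) = 6.547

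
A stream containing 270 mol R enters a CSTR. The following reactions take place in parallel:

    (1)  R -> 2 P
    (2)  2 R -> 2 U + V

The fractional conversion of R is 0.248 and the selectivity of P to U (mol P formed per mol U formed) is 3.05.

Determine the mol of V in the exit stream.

Conversion of R: R consumed = 0.248 × 270 = 66.96 mol = 1ξ₁ + 2ξ₂.
Selectivity: 2ξ₁ / (2ξ₂) = 3.05 → ξ₁ = 3.05 ξ₂.
Substitute: (1·3.05 + 2) ξ₂ = 66.96 → ξ₂ = 13.26 mol, ξ₁ = 40.44 mol.
Outlet amounts (n = n₀ + Σ ν·ξ):
  R: 270 − 1(40.44) − 2(13.26) = 203
  P: 0 + 2(40.44) = 80.88
  U: 0 + 2(13.26) = 26.52
  V: 0 + 1(13.26) = 13.26

13.3 mol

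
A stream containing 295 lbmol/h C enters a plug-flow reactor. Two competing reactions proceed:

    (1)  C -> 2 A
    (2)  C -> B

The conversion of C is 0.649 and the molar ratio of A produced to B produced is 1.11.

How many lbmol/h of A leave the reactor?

Conversion of C: C consumed = 0.649 × 295 = 191.5 lbmol/h = 1ξ₁ + 1ξ₂.
Selectivity: 2ξ₁ / (1ξ₂) = 1.11 → ξ₁ = 0.555 ξ₂.
Substitute: (1·0.555 + 1) ξ₂ = 191.5 → ξ₂ = 123.1 lbmol/h, ξ₁ = 68.33 lbmol/h.
Outlet amounts (n = n₀ + Σ ν·ξ):
  C: 295 − 1(68.33) − 1(123.1) = 103.5
  A: 0 + 2(68.33) = 136.7
  B: 0 + 1(123.1) = 123.1

137 lbmol/h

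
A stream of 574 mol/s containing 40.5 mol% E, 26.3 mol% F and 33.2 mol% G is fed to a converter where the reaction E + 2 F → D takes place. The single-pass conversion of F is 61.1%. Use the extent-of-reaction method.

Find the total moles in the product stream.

482 mol/s

F reacted = 0.611 × 151 = 92.24 mol/s; ν_F = −2, so ξ = 92.24/2 = 46.12 mol/s.
Outlet amounts (n = n₀ + ν ξ):
  E: 232.5 − 1(46.12) = 186.4
  F: 151 − 2(46.12) = 58.72
  D: 0 + 1(46.12) = 46.12
  G: 190.6 (inert)
Total out = 186.4 + 58.72 + 46.12 + 190.6 = 481.8 mol/s.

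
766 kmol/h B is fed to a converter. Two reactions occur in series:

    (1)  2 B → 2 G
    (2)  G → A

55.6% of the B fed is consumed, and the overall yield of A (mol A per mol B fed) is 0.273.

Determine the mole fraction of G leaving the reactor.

Conversion of B: B consumed = 2ξ₁ = 0.556 × 766 → ξ₁ = 212.9 kmol/h.
Yield of A: 1ξ₂ / 766 = 0.273 → ξ₂ = 209.1 kmol/h.
Outlet amounts (n = n₀ + Σ ν·ξ):
  B: 766 − 2(212.9) = 340.1
  G: 0 + 2(212.9) − 1(209.1) = 216.8
  A: 0 + 1(209.1) = 209.1
Total out = 766 kmol/h; y_G = 216.8 / 766 = 0.283.

0.283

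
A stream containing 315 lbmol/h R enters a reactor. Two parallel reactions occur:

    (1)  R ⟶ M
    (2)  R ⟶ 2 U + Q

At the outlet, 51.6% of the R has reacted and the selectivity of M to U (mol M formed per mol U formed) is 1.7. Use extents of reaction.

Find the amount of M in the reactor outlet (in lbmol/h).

Conversion of R: R consumed = 0.516 × 315 = 162.5 lbmol/h = 1ξ₁ + 1ξ₂.
Selectivity: 1ξ₁ / (2ξ₂) = 1.7 → ξ₁ = 3.4 ξ₂.
Substitute: (1·3.4 + 1) ξ₂ = 162.5 → ξ₂ = 36.94 lbmol/h, ξ₁ = 125.6 lbmol/h.
Outlet amounts (n = n₀ + Σ ν·ξ):
  R: 315 − 1(125.6) − 1(36.94) = 152.5
  M: 0 + 1(125.6) = 125.6
  U: 0 + 2(36.94) = 73.88
  Q: 0 + 1(36.94) = 36.94

126 lbmol/h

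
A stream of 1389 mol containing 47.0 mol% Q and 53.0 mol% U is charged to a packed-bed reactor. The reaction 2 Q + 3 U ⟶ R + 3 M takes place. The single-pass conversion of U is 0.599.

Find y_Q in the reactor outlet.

0.289

U reacted = 0.599 × 736.2 = 441 mol; ν_U = −3, so ξ = 441/3 = 147 mol.
Outlet amounts (n = n₀ + ν ξ):
  Q: 652.8 − 2(147) = 358.9
  U: 736.2 − 3(147) = 295.2
  R: 0 + 1(147) = 147
  M: 0 + 3(147) = 441
Total out = 1242 mol; y_Q = 358.9 / 1242 = 0.2889.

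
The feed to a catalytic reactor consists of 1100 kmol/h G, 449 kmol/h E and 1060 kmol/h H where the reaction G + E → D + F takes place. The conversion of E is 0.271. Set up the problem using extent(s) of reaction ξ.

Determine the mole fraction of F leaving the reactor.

E reacted = 0.271 × 449 = 121.7 kmol/h; ν_E = −1, so ξ = 121.7/1 = 121.7 kmol/h.
Outlet amounts (n = n₀ + ν ξ):
  G: 1100 − 1(121.7) = 978.3
  E: 449 − 1(121.7) = 327.3
  D: 0 + 1(121.7) = 121.7
  F: 0 + 1(121.7) = 121.7
  H: 1060 (inert)
Total out = 2609 kmol/h; y_F = 121.7 / 2609 = 0.04664.

0.0466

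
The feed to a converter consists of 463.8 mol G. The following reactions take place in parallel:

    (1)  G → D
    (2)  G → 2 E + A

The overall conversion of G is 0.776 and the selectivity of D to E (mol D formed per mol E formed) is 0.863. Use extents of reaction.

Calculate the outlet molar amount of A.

132 mol

Conversion of G: G consumed = 0.776 × 463.8 = 359.9 mol = 1ξ₁ + 1ξ₂.
Selectivity: 1ξ₁ / (2ξ₂) = 0.863 → ξ₁ = 1.726 ξ₂.
Substitute: (1·1.726 + 1) ξ₂ = 359.9 → ξ₂ = 132 mol, ξ₁ = 227.9 mol.
Outlet amounts (n = n₀ + Σ ν·ξ):
  G: 463.8 − 1(227.9) − 1(132) = 103.9
  D: 0 + 1(227.9) = 227.9
  E: 0 + 2(132) = 264.1
  A: 0 + 1(132) = 132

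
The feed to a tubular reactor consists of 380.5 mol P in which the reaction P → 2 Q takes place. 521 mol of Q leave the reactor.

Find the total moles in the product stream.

For Q: n = n₀ + 2ξ → 521 = 0 + 2ξ, giving ξ = 260.5 mol.
Outlet amounts (n = n₀ + ν ξ):
  P: 380.5 − 1(260.5) = 120
  Q: 0 + 2(260.5) = 521
Total out = 120 + 521 = 641 mol.

641 mol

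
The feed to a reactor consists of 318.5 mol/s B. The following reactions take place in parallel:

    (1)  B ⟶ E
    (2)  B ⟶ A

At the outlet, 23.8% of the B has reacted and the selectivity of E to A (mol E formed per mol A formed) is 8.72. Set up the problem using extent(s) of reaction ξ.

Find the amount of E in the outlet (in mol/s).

68 mol/s

Conversion of B: B consumed = 0.238 × 318.5 = 75.8 mol/s = 1ξ₁ + 1ξ₂.
Selectivity: 1ξ₁ / (1ξ₂) = 8.72 → ξ₁ = 8.72 ξ₂.
Substitute: (1·8.72 + 1) ξ₂ = 75.8 → ξ₂ = 7.799 mol/s, ξ₁ = 68 mol/s.
Outlet amounts (n = n₀ + Σ ν·ξ):
  B: 318.5 − 1(68) − 1(7.799) = 242.7
  E: 0 + 1(68) = 68
  A: 0 + 1(7.799) = 7.799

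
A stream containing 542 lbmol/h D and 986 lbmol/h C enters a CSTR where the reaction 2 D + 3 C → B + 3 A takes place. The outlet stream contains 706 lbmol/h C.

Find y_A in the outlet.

For C: n = n₀ − 3ξ → 706 = 986 − 3ξ, giving ξ = 93.33 lbmol/h.
Outlet amounts (n = n₀ + ν ξ):
  D: 542 − 2(93.33) = 355.3
  C: 986 − 3(93.33) = 706
  B: 0 + 1(93.33) = 93.33
  A: 0 + 3(93.33) = 280
Total out = 1435 lbmol/h; y_A = 280 / 1435 = 0.1952.

0.195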